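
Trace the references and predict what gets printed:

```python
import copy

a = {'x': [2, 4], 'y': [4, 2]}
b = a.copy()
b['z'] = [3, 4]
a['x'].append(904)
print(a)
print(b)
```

Key concept: shallow copy of dict with mutable values.
Step by step:
`a = {'x': [2, 4], 'y': [4, 2]}` → a = {'x': [2, 4], 'y': [4, 2]}
`b = a.copy()` → b = {'x': [2, 4], 'y': [4, 2]}
`b['z'] = [3, 4]` → b = {'x': [2, 4], 'y': [4, 2], 'z': [3, 4]}
`a['x'].append(904)` → a = {'x': [2, 4, 904], 'y': [4, 2]}; b = {'x': [2, 4, 904], 'y': [4, 2], 'z': [3, 4]}
`print(a)` → prints {'x': [2, 4, 904], 'y': [4, 2]}
`print(b)` → prints {'x': [2, 4, 904], 'y': [4, 2], 'z': [3, 4]}

Answer:
{'x': [2, 4, 904], 'y': [4, 2]}
{'x': [2, 4, 904], 'y': [4, 2], 'z': [3, 4]}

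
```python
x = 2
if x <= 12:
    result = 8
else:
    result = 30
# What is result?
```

Trace:
`x = 2` → x = 2
`if x <= 12: ...` → x <= 12 is True → result = 8
So result = 8

Answer: 8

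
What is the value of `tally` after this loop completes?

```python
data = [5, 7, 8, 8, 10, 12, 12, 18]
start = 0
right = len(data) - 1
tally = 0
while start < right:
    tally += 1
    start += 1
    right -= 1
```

Iterations until pointers meet (list length 8)
`tally` takes the values: 0 → 1 → 2 → 3 → 4

Answer: 4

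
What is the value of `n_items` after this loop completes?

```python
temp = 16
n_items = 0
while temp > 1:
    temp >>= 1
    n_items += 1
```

Count right shifts until 1
`n_items` takes the values: 0 → 1 → 2 → 3 → 4

Answer: 4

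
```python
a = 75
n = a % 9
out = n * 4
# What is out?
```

Trace:
`a = 75` → a = 75
`n = a % 9` → n = 3
`out = n * 4` → out = 12
So out = 12

Answer: 12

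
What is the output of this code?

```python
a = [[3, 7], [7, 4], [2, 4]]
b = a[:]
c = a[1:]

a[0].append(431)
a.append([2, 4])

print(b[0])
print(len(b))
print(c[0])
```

Key concept: slice with nested mutation.
Step by step:
`a = [[3, 7], [7, 4], [2, 4]]` → a = [[3, 7], [7, 4], [2, 4]]
`b = a[:]` → b = [[3, 7], [7, 4], [2, 4]]
`c = a[1:]` → c = [[7, 4], [2, 4]]
`a[0].append(431)` → a = [[3, 7, 431], [7, 4], [2, 4]]; b = [[3, 7, 431], [7, 4], [2, 4]]
`a.append([2, 4])` → a = [[3, 7, 431], [7, 4], [2, 4], [2, 4]]
`print(b[0])` → prints [3, 7, 431]
`print(len(b))` → prints 3
`print(c[0])` → prints [7, 4]

Answer:
[3, 7, 431]
3
[7, 4]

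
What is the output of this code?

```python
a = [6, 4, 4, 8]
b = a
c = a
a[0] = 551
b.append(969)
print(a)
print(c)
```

Key concept: multiple aliases.
Step by step:
`a = [6, 4, 4, 8]` → a = [6, 4, 4, 8]
`b = a` → b = [6, 4, 4, 8] (same object as a)
`c = a` → c = [6, 4, 4, 8] (same object as a, b)
`a[0] = 551` → a = [551, 4, 4, 8] (same object as b, c); b = [551, 4, 4, 8] (same object as a, c); c = [551, 4, 4, 8] (same object as a, b)
`b.append(969)` → a = [551, 4, 4, 8, 969] (same object as b, c); b = [551, 4, 4, 8, 969] (same object as a, c); c = [551, 4, 4, 8, 969] (same object as a, b)
`print(a)` → prints [551, 4, 4, 8, 969]
`print(c)` → prints [551, 4, 4, 8, 969]

Answer:
[551, 4, 4, 8, 969]
[551, 4, 4, 8, 969]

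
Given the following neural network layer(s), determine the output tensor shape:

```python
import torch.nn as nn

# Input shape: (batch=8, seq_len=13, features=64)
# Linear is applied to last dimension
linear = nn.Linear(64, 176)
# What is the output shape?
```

Input: (8, 13, 64) -> Output: (8, 13, 176)

Answer: (8, 13, 176)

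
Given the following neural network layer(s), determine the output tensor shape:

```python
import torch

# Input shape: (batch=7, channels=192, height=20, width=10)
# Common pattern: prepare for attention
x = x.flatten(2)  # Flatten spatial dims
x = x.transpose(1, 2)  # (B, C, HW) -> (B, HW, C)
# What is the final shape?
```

Input: (7, 192, 20, 10) -> after flatten(2): (7, 192, 200) -> Output: (7, 200, 192)

Answer: (7, 200, 192)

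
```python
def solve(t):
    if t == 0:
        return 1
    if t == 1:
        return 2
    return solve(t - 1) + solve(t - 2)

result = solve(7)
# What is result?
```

Build up from base cases: solve(0)=1, solve(1)=2, solve(2)=3, solve(3)=5, solve(4)=8, solve(5)=13, solve(6)=21, ..., solve(7)=34

Answer: 34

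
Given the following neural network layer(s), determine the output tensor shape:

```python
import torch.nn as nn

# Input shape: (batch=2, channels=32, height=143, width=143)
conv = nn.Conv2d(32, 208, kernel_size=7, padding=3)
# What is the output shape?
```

Input: (2, 32, 143, 143) -> Output: (2, 208, 143, 143)

Answer: (2, 208, 143, 143)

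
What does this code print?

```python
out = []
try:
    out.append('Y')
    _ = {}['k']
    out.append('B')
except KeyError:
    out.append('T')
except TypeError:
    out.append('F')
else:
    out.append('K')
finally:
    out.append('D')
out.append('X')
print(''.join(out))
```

Execution trace: 'Y' (try body) → 'T' (except KeyError) → 'D' (finally) → 'X' (after the try/except). Output: YTDX

Answer: YTDX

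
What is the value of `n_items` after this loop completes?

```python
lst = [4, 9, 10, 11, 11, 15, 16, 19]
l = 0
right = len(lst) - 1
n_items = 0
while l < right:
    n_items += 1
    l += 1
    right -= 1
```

Iterations until pointers meet (list length 8)
`n_items` takes the values: 0 → 1 → 2 → 3 → 4

Answer: 4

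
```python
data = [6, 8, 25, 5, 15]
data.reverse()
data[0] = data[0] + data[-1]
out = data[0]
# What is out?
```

Trace:
`data = [6, 8, 25, 5, 15]` → data = [6, 8, 25, 5, 15]
`data.reverse()` → data = [15, 5, 25, 8, 6]
`data[0] = data[0] + data[-1]` → data = [21, 5, 25, 8, 6]
`out = data[0]` → out = 21
So out = 21

Answer: 21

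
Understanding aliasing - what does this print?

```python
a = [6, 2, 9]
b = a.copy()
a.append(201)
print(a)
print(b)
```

Key concept: list.copy() creates independent copy.
Step by step:
`a = [6, 2, 9]` → a = [6, 2, 9]
`b = a.copy()` → b = [6, 2, 9]
`a.append(201)` → a = [6, 2, 9, 201]
`print(a)` → prints [6, 2, 9, 201]
`print(b)` → prints [6, 2, 9]

Answer:
[6, 2, 9, 201]
[6, 2, 9]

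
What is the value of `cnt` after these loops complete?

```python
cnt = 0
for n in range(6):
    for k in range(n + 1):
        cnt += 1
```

Triangle: 1 + 2 + ... + 6
`cnt` takes the values: 0 → 1 → 2 → 3 → 4 → 5 → 6 → 7 → 8 → 9 → 10 → 11 → 12 → 13 → 14 → 15 → 16 → 17 → 18 → 19 → 20 → 21

Answer: 21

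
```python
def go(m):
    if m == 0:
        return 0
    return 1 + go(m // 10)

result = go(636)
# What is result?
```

Count of digits of 636: 3

Answer: 3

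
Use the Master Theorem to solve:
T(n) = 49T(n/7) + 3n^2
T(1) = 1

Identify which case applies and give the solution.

a=49, b=7, f(n)=3n^2. log_7(49) = 2. Since c=2 = 2, Case 2 applies: T(n) = Θ(n^log_b(a) · log n) = O(n^2 log n).

Answer: O(n^2 log n) - Case 2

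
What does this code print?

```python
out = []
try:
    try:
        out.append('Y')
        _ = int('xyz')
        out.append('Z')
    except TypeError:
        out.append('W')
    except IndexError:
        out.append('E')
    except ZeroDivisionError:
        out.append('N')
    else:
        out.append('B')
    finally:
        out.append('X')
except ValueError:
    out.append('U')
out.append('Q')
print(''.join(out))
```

Execution trace: 'Y' (try body) → 'X' (finally) → 'U' (outer except ValueError) → 'Q' (after the try/except). Output: YXUQ

Answer: YXUQ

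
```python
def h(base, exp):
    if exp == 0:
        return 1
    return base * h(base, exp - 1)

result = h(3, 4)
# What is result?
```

h(3, 4) = 3 * 3 * 3 * 3 = 81

Answer: 81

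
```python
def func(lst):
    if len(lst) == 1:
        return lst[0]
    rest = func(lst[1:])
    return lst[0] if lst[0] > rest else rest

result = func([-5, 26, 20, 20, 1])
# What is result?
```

Recursive max over [-5, 26, 20, 20, 1] = 26

Answer: 26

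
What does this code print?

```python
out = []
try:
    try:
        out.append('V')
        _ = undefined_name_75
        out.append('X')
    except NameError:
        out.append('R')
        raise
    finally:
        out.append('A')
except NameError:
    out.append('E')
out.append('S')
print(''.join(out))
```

Execution trace: 'V' (inner try body) → 'R' (inner except NameError) → 'A' (inner finally) → 'E' (outer except NameError) → 'S' (after the try/except). Output: VRAES

Answer: VRAES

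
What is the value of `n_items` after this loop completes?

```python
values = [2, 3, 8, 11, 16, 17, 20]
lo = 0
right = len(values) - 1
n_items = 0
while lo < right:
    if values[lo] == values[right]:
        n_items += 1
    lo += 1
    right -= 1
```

Count matching pairs from ends
`n_items` takes the values: 0

Answer: 0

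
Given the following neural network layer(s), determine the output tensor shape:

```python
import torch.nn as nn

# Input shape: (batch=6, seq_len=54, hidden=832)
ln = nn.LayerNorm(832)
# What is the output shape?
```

Input: (6, 54, 832) -> Output: (6, 54, 832)

Answer: (6, 54, 832)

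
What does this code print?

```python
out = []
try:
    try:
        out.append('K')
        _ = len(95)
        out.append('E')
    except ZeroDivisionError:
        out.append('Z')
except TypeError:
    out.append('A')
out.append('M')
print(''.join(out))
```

Execution trace: 'K' (try body) → 'A' (outer except TypeError) → 'M' (after the try/except). Output: KAM

Answer: KAM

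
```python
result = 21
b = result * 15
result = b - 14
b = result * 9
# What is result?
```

Trace:
`result = 21` → result = 21
`b = result * 15` → b = 315
`result = b - 14` → result = 301
`b = result * 9` → b = 2709
So result = 301

Answer: 301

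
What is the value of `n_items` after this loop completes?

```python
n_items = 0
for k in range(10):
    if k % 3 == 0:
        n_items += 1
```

Count numbers divisible by 3 in range(10)
`n_items` takes the values: 0 → 1 → 2 → 3 → 4

Answer: 4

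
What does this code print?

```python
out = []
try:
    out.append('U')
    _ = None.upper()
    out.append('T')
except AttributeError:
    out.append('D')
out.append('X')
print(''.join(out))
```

Execution trace: 'U' (try body) → 'D' (except AttributeError) → 'X' (after the try/except). Output: UDX

Answer: UDX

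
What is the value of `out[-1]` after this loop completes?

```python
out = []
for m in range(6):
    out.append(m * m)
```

Last element of squares 0 to 5
`out` takes the values: [] → [0] → [0, 1] → [0, 1, 4] → [0, 1, 4, 9] → [0, 1, 4, 9, 16] → [0, 1, 4, 9, 16, 25]
So `out[-1]` = 25

Answer: 25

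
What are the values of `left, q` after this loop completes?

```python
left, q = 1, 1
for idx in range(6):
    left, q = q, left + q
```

Fibonacci: after 6 iterations
`left, q` takes the values: (1, 1) → (1, 2) → (2, 3) → (3, 5) → (5, 8) → (8, 13) → (13, 21)

Answer: 13, 21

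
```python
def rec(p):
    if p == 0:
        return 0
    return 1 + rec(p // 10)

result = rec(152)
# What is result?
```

Count of digits of 152: 3

Answer: 3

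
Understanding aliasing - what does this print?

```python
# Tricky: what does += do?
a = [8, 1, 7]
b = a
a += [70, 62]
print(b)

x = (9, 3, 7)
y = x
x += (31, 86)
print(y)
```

Key concept: += behavior differs for mutable vs immutable.
Step by step:
`a = [8, 1, 7]` → a = [8, 1, 7]
`b = a` → b = [8, 1, 7] (same object as a)
`a += [70, 62]` → a = [8, 1, 7, 70, 62] (same object as b); b = [8, 1, 7, 70, 62] (same object as a)
`print(b)` → prints [8, 1, 7, 70, 62]
`x = (9, 3, 7)` → x = (9, 3, 7)
`y = x` → y = (9, 3, 7)
`x += (31, 86)` → x = (9, 3, 7, 31, 86)
`print(y)` → prints (9, 3, 7)

Answer:
[8, 1, 7, 70, 62]
(9, 3, 7)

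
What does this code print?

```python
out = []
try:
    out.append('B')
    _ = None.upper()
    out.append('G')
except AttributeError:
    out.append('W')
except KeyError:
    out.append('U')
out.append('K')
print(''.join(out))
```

Execution trace: 'B' (try body) → 'W' (except AttributeError) → 'K' (after the try/except). Output: BWK

Answer: BWK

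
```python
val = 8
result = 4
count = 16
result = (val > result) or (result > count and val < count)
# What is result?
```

Trace:
`val = 8` → val = 8
`result = 4` → result = 4
`count = 16` → count = 16
`result = (val > result) or (result > count and val < count)` → result = True
So result = True

Answer: True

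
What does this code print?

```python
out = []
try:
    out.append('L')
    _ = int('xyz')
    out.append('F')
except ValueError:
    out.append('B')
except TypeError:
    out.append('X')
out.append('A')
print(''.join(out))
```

Execution trace: 'L' (try body) → 'B' (except ValueError) → 'A' (after the try/except). Output: LBA

Answer: LBA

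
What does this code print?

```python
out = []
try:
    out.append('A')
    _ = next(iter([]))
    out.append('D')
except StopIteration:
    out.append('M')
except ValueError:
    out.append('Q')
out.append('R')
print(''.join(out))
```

Execution trace: 'A' (try body) → 'M' (except StopIteration) → 'R' (after the try/except). Output: AMR

Answer: AMR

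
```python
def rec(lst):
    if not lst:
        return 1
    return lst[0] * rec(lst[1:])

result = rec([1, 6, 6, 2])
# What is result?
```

Product over [1, 6, 6, 2] = 1 * 6 * 6 * 2 = 72

Answer: 72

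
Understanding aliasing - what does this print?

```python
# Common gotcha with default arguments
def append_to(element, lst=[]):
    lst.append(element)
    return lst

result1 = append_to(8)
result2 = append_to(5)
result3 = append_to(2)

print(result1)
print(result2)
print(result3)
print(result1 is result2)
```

Key concept: mutable default argument gotcha.
Step by step:
`result1 = append_to(8)` → result1 = [8]
`result2 = append_to(5)` → result1 = [8, 5] (same object as result2); result2 = [8, 5] (same object as result1)
`result3 = append_to(2)` → result1 = [8, 5, 2] (same object as result2, result3); result2 = [8, 5, 2] (same object as result1, result3); result3 = [8, 5, 2] (same object as result1, result2)
`print(result1)` → prints [8, 5, 2]
`print(result2)` → prints [8, 5, 2]
`print(result3)` → prints [8, 5, 2]
`print(result1 is result2)` → prints True

Answer:
[8, 5, 2]
[8, 5, 2]
[8, 5, 2]
True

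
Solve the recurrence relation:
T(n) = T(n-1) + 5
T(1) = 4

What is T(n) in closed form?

Unrolling: T(n) = T(1) + 5·(n-1) = 4 + 5(n-1) = 5n - 1.

Answer: T(n) = 5n - 1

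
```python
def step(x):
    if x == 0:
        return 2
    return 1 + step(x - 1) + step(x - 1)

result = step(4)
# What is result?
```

step(x) = 1 + 2·step(x-1), step(0)=2. Closed form: (2+1)·2^4 - 1 = 47.

Answer: 47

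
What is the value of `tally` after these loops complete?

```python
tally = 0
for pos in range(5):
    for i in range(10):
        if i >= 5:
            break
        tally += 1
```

Inner breaks at 5, outer runs 5 times
`tally` takes the values: 0 → 1 → 2 → 3 → 4 → 5 → 6 → 7 → 8 → 9 → 10 → 11 → 12 → 13 → 14 → 15 → 16 → 17 → 18 → 19 → 20 → 21 → 22 → 23 → 24 → 25

Answer: 25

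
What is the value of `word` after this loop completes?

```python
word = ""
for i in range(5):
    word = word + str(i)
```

Concatenate digits 0 to 4
`word` takes the values: "" → "0" → "01" → "012" → "0123" → "01234"

Answer: "01234"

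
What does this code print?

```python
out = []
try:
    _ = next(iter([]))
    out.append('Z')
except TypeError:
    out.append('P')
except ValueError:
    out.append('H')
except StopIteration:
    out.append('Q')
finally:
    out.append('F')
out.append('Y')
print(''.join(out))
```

Execution trace: 'Q' (except StopIteration) → 'F' (finally) → 'Y' (after the try/except). Output: QFY

Answer: QFY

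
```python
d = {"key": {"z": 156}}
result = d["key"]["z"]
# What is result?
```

Trace:
`d = {"key": {"z": 156}}` → d = {'key': {'z': 156}}
`result = d["key"]["z"]` → result = 156
So result = 156

Answer: 156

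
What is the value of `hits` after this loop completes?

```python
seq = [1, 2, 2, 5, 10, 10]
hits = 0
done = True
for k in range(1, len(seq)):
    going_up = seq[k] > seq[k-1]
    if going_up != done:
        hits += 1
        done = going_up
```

Count direction changes in [1, 2, 2, 5, 10, 10]
`hits` takes the values: 0 → 1 → 2 → 3

Answer: 3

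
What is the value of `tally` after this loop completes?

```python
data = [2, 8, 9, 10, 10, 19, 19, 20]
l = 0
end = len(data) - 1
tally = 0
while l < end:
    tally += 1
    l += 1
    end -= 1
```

Iterations until pointers meet (list length 8)
`tally` takes the values: 0 → 1 → 2 → 3 → 4

Answer: 4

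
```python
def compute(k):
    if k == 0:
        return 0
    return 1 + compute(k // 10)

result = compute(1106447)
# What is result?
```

Count of digits of 1106447: 7

Answer: 7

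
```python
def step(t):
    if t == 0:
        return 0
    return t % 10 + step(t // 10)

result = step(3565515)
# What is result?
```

Sum of digits of 3565515: 5 + 1 + 5 + 5 + 6 + 5 + 3 = 30

Answer: 30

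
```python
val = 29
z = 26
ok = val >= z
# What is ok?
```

Trace:
`val = 29` → val = 29
`z = 26` → z = 26
`ok = val >= z` → ok = True
So ok = True

Answer: True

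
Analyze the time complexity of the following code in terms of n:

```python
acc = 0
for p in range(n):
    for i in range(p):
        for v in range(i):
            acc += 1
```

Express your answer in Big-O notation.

Each loop level contributes: n × n × n. Multiplying the contributions gives O(n^3).

Answer: O(n^3)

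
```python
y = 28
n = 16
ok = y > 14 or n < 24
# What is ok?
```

Trace:
`y = 28` → y = 28
`n = 16` → n = 16
`ok = y > 14 or n < 24` → ok = True
So ok = True

Answer: True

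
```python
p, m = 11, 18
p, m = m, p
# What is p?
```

Trace:
`p, m = 11, 18` → p = 11; m = 18
`p, m = m, p` → p = 18; m = 11
So p = 18

Answer: 18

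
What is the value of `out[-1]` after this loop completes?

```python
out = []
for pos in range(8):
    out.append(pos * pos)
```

Last element of squares 0 to 7
`out` takes the values: [] → [0] → [0, 1] → [0, 1, 4] → [0, 1, 4, 9] → [0, 1, 4, 9, 16] → [0, 1, 4, 9, 16, 25] → [0, 1, 4, 9, 16, 25, 36] → [0, 1, 4, 9, 16, 25, 36, 49]
So `out[-1]` = 49

Answer: 49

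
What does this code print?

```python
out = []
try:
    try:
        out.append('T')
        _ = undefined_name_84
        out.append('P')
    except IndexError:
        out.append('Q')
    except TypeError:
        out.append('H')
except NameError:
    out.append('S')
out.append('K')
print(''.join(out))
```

Execution trace: 'T' (try body) → 'S' (outer except NameError) → 'K' (after the try/except). Output: TSK

Answer: TSK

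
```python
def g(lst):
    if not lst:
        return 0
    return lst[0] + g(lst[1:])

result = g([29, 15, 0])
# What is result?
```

29 + 15 + 0 + 0 = 44

Answer: 44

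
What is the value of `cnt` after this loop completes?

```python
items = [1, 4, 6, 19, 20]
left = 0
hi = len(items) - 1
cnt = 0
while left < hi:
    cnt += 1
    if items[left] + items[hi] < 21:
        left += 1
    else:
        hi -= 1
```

Steps to find pair summing to 21
`cnt` takes the values: 0 → 1 → 2 → 3 → 4

Answer: 4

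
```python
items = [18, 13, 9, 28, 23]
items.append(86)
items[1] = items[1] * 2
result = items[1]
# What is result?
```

Trace:
`items = [18, 13, 9, 28, 23]` → items = [18, 13, 9, 28, 23]
`items.append(86)` → items = [18, 13, 9, 28, 23, 86]
`items[1] = items[1] * 2` → items = [18, 26, 9, 28, 23, 86]
`result = items[1]` → result = 26
So result = 26

Answer: 26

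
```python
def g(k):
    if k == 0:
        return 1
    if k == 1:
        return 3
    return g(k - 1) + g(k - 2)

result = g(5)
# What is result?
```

Build up from base cases: g(0)=1, g(1)=3, g(2)=4, g(3)=7, g(4)=11, g(5)=18

Answer: 18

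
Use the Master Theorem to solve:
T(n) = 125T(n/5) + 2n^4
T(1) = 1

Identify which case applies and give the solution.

a=125, b=5, f(n)=2n^4. log_5(125) = 3. Since c=4 > 3 and the regularity condition holds (125(n/5)^4 = (125/5^4)n^4 with 125/5^4 < 1), Case 3 applies: T(n) = Θ(f(n)) = O(n^4).

Answer: O(n^4) - Case 3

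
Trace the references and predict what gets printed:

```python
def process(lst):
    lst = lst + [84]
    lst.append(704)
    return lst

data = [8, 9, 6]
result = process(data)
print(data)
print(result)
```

Key concept: rebinding parameter vs mutation.
Step by step:
`data = [8, 9, 6]` → data = [8, 9, 6]
`result = process(data)` → result = [8, 9, 6, 84, 704]
`print(data)` → prints [8, 9, 6]
`print(result)` → prints [8, 9, 6, 84, 704]

Answer:
[8, 9, 6]
[8, 9, 6, 84, 704]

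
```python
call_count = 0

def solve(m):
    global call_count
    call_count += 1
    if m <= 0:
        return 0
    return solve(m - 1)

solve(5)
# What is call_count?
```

Linear recursion stepping by 1: 6 calls from m=5 down to ≤0.

Answer: 6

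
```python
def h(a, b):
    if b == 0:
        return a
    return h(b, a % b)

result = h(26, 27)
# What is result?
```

h(26, 27) -> h(27, 26) -> h(26, 1) -> h(1, 0) -> 1

Answer: 1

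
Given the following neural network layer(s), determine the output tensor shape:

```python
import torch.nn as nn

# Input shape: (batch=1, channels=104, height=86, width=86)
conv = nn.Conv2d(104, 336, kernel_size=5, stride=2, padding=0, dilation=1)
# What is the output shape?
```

Input: (1, 104, 86, 86) -> Output: (1, 336, 41, 41)

Answer: (1, 336, 41, 41)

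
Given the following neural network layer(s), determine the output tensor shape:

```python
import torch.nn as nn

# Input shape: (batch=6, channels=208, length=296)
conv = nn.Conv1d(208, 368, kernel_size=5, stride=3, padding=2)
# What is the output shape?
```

Input: (6, 208, 296) -> Output: (6, 368, 99)

Answer: (6, 368, 99)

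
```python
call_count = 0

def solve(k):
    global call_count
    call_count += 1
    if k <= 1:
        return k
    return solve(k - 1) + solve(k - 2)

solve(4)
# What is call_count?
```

Calls(k) = 1 + Calls(k-1) + Calls(k-2); Calls(0)=Calls(1)=1. For k=4 this gives 9.

Answer: 9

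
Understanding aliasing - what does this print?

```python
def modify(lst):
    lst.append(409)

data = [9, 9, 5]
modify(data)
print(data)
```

Key concept: function modifies passed list.
Step by step:
`data = [9, 9, 5]` → data = [9, 9, 5]
`modify(data)` → data = [9, 9, 5, 409]
`print(data)` → prints [9, 9, 5, 409]

Answer: [9, 9, 5, 409]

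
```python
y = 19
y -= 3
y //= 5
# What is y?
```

Trace:
`y = 19` → y = 19
`y -= 3` → y = 16
`y //= 5` → y = 3
So y = 3

Answer: 3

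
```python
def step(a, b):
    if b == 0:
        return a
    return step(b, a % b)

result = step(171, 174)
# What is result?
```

step(171, 174) -> step(174, 171) -> step(171, 3) -> step(3, 0) -> 3

Answer: 3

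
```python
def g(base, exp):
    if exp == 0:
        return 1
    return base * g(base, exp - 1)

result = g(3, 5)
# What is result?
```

g(3, 5) = 3 * 3 * 3 * 3 * 3 = 243

Answer: 243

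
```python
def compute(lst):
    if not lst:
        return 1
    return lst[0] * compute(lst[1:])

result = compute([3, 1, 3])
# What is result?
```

Product over [3, 1, 3] = 3 * 1 * 3 = 9

Answer: 9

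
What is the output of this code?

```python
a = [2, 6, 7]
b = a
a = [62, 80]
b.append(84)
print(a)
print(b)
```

Key concept: rebinding vs mutation: a is rebound to a new list, b still points at the original.
Step by step:
`a = [2, 6, 7]` → a = [2, 6, 7]
`b = a` → b = [2, 6, 7] (same object as a)
`a = [62, 80]` → a = [62, 80]
`b.append(84)` → b = [2, 6, 7, 84]
`print(a)` → prints [62, 80]
`print(b)` → prints [2, 6, 7, 84]

Answer:
[62, 80]
[2, 6, 7, 84]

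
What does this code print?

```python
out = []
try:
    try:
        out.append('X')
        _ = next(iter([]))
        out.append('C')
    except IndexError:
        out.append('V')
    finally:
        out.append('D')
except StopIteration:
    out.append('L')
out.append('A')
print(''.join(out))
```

Execution trace: 'X' (inner try body) → 'D' (inner finally) → 'L' (outer except StopIteration) → 'A' (after the try/except). Output: XDLA

Answer: XDLA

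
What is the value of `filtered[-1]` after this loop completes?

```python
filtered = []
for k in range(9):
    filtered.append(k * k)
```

Last element of squares 0 to 8
`filtered` takes the values: [] → [0] → [0, 1] → [0, 1, 4] → [0, 1, 4, 9] → [0, 1, 4, 9, 16] → [0, 1, 4, 9, 16, 25] → [0, 1, 4, 9, 16, 25, 36] → [0, 1, 4, 9, 16, 25, 36, 49] → [0, 1, 4, 9, 16, 25, 36, 49, 64]
So `filtered[-1]` = 64

Answer: 64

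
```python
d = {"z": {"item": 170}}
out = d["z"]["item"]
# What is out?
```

Trace:
`d = {"z": {"item": 170}}` → d = {'z': {'item': 170}}
`out = d["z"]["item"]` → out = 170
So out = 170

Answer: 170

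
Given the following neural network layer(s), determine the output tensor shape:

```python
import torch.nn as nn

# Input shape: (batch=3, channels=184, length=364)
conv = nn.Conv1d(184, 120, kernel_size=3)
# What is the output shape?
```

Input: (3, 184, 364) -> Output: (3, 120, 362)

Answer: (3, 120, 362)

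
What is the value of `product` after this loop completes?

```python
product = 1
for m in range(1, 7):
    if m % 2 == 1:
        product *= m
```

Product of odd numbers 1 to 6
`product` takes the values: 1 → 3 → 15

Answer: 15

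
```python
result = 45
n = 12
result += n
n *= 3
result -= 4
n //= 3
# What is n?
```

Trace:
`result = 45` → result = 45
`n = 12` → n = 12
`result += n` → result = 57
`n *= 3` → n = 36
`result -= 4` → result = 53
`n //= 3` → n = 12
So n = 12

Answer: 12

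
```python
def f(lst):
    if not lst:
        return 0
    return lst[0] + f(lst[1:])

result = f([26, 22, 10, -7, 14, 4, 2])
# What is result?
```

26 + 22 + 10 + (-7) + 14 + 4 + 2 + 0 = 71

Answer: 71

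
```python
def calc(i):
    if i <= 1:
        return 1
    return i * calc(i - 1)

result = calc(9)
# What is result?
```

calc(9) = 9 * 8 * 7 * 6 * 5 * 4 * 3 * 2 * 1 = 362880

Answer: 362880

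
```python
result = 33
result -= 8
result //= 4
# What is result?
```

Trace:
`result = 33` → result = 33
`result -= 8` → result = 25
`result //= 4` → result = 6
So result = 6

Answer: 6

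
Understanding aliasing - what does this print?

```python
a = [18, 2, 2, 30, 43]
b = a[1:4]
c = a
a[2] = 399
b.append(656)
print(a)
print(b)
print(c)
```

Key concept: slice vs alias.
Step by step:
`a = [18, 2, 2, 30, 43]` → a = [18, 2, 2, 30, 43]
`b = a[1:4]` → b = [2, 2, 30]
`c = a` → c = [18, 2, 2, 30, 43] (same object as a)
`a[2] = 399` → a = [18, 2, 399, 30, 43] (same object as c); c = [18, 2, 399, 30, 43] (same object as a)
`b.append(656)` → b = [2, 2, 30, 656]
`print(a)` → prints [18, 2, 399, 30, 43]
`print(b)` → prints [2, 2, 30, 656]
`print(c)` → prints [18, 2, 399, 30, 43]

Answer:
[18, 2, 399, 30, 43]
[2, 2, 30, 656]
[18, 2, 399, 30, 43]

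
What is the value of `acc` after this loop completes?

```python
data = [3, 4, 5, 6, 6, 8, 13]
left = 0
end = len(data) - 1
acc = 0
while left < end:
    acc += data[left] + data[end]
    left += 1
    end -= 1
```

Sum of pairs from ends
`acc` takes the values: 0 → 16 → 28 → 39

Answer: 39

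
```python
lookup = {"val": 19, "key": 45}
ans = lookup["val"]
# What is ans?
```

Trace:
`lookup = {"val": 19, "key": 45}` → lookup = {'val': 19, 'key': 45}
`ans = lookup["val"]` → ans = 19
So ans = 19

Answer: 19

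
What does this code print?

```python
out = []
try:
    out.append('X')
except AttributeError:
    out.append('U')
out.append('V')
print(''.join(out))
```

Execution trace: 'X' (try body, no exception) → 'V' (after the try/except). Output: XV

Answer: XV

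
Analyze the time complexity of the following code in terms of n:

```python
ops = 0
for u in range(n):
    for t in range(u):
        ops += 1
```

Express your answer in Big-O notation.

Each loop level contributes: n × n. Multiplying the contributions gives O(n^2).

Answer: O(n^2)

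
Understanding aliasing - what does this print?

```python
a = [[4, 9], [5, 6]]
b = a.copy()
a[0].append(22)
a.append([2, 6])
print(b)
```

Key concept: shallow copy with nested lists.
Step by step:
`a = [[4, 9], [5, 6]]` → a = [[4, 9], [5, 6]]
`b = a.copy()` → b = [[4, 9], [5, 6]]
`a[0].append(22)` → a = [[4, 9, 22], [5, 6]]; b = [[4, 9, 22], [5, 6]]
`a.append([2, 6])` → a = [[4, 9, 22], [5, 6], [2, 6]]
`print(b)` → prints [[4, 9, 22], [5, 6]]

Answer: [[4, 9, 22], [5, 6]]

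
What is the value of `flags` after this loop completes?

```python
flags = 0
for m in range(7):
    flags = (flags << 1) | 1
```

Build 7 consecutive 1-bits: 0b1111111
`flags` takes the values: 0 → 1 → 3 → 7 → 15 → 31 → 63 → 127

Answer: 127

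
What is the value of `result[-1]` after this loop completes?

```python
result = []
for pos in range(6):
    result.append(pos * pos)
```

Last element of squares 0 to 5
`result` takes the values: [] → [0] → [0, 1] → [0, 1, 4] → [0, 1, 4, 9] → [0, 1, 4, 9, 16] → [0, 1, 4, 9, 16, 25]
So `result[-1]` = 25

Answer: 25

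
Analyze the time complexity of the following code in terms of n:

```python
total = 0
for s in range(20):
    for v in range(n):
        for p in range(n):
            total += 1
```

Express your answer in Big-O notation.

Each loop level contributes: 1 × n × n. Multiplying the contributions gives O(n^2).

Answer: O(n^2)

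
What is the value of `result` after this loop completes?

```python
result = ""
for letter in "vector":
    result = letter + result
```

Reverse 'vector'
`result` takes the values: "" → "v" → "ev" → "cev" → "tcev" → "otcev" → "rotcev"

Answer: "rotcev"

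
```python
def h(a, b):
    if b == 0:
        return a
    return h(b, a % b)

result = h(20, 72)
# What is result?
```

h(20, 72) -> h(72, 20) -> h(20, 12) -> h(12, 8) -> h(8, 4) -> h(4, 0) -> 4

Answer: 4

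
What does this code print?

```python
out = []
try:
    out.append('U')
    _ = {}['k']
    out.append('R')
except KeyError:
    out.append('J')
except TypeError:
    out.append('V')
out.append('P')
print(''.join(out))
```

Execution trace: 'U' (try body) → 'J' (except KeyError) → 'P' (after the try/except). Output: UJP

Answer: UJP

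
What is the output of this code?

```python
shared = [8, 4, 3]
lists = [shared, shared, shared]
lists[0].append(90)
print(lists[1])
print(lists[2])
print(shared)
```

Key concept: list of same reference.
Step by step:
`shared = [8, 4, 3]` → shared = [8, 4, 3]
`lists = [shared, shared, shared]` → lists = [[8, 4, 3], [8, 4, 3], [8, 4, 3]]
`lists[0].append(90)` → shared = [8, 4, 3, 90]; lists = [[8, 4, 3, 90], [8, 4, 3, 90], [8, 4, 3, 90]]
`print(lists[1])` → prints [8, 4, 3, 90]
`print(lists[2])` → prints [8, 4, 3, 90]
`print(shared)` → prints [8, 4, 3, 90]

Answer:
[8, 4, 3, 90]
[8, 4, 3, 90]
[8, 4, 3, 90]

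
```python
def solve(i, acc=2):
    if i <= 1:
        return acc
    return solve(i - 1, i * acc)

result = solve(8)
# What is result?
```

Accumulator trace (n, acc): (8, 2) -> (7, 16) -> (6, 112) -> (5, 672) -> (4, 3360) -> (3, 13440) -> (2, 40320) -> (1, 80640) -> return 80640

Answer: 80640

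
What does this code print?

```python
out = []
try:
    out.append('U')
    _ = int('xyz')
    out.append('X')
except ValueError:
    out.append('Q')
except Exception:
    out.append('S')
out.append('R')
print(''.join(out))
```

Execution trace: 'U' (try body) → 'Q' (except ValueError) → 'R' (after the try/except). Output: UQR

Answer: UQR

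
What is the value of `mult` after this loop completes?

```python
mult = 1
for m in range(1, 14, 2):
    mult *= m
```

Product of 1, 3, 5, ... up to 13
`mult` takes the values: 1 → 3 → 15 → 105 → 945 → 10395 → 135135

Answer: 135135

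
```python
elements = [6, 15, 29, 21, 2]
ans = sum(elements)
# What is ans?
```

Trace:
`elements = [6, 15, 29, 21, 2]` → elements = [6, 15, 29, 21, 2]
`ans = sum(elements)` → ans = 73
So ans = 73

Answer: 73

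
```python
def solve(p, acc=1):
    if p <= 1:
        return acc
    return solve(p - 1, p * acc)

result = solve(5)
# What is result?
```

Accumulator trace (n, acc): (5, 1) -> (4, 5) -> (3, 20) -> (2, 60) -> (1, 120) -> return 120

Answer: 120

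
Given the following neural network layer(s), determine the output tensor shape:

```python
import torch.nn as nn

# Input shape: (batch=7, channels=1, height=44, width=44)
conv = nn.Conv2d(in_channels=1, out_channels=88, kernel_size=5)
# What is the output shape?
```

Input: (7, 1, 44, 44) -> Output: (7, 88, 40, 40)

Answer: (7, 88, 40, 40)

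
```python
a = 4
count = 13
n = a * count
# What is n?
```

Trace:
`a = 4` → a = 4
`count = 13` → count = 13
`n = a * count` → n = 52
So n = 52

Answer: 52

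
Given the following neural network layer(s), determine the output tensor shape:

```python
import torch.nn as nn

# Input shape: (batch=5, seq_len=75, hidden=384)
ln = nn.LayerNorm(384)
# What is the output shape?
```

Input: (5, 75, 384) -> Output: (5, 75, 384)

Answer: (5, 75, 384)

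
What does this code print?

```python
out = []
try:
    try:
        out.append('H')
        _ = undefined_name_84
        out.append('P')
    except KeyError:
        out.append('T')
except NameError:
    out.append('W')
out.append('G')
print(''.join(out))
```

Execution trace: 'H' (try body) → 'W' (outer except NameError) → 'G' (after the try/except). Output: HWG

Answer: HWG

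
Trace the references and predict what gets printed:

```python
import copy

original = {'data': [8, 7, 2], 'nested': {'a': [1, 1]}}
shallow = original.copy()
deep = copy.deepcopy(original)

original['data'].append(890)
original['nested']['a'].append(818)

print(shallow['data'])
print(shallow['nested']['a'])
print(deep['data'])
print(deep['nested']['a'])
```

Key concept: comparing shallow vs deep copy.
Step by step:
`original = {'data': [8, 7, 2], 'nested': {'a': [1, 1]}}` → original = {'data': [8, 7, 2], 'nested': {'a': [1, 1]}}
`shallow = original.copy()` → shallow = {'data': [8, 7, 2], 'nested': {'a': [1, 1]}}
`deep = copy.deepcopy(original)` → deep = {'data': [8, 7, 2], 'nested': {'a': [1, 1]}}
`original['data'].append(890)` → original = {'data': [8, 7, 2, 890], 'nested': {'a': [1, 1]}}; shallow = {'data': [8, 7, 2, 890], 'nested': {'a': [1, 1]}}
`original['nested']['a'].append(818)` → original = {'data': [8, 7, 2, 890], 'nested': {'a': [1, 1, 818]}}; shallow = {'data': [8, 7, 2, 890], 'nested': {'a': [1, 1, 818]}}
`print(shallow['data'])` → prints [8, 7, 2, 890]
`print(shallow['nested']['a'])` → prints [1, 1, 818]
`print(deep['data'])` → prints [8, 7, 2]
`print(deep['nested']['a'])` → prints [1, 1]

Answer:
[8, 7, 2, 890]
[1, 1, 818]
[8, 7, 2]
[1, 1]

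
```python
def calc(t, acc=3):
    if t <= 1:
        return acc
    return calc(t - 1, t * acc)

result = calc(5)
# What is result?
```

Accumulator trace (n, acc): (5, 3) -> (4, 15) -> (3, 60) -> (2, 180) -> (1, 360) -> return 360

Answer: 360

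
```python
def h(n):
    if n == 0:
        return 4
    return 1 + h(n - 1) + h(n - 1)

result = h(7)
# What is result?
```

h(n) = 1 + 2·h(n-1), h(0)=4. Closed form: (4+1)·2^7 - 1 = 639.

Answer: 639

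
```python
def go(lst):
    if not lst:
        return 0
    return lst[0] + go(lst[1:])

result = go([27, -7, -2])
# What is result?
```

27 + (-7) + (-2) + 0 = 18

Answer: 18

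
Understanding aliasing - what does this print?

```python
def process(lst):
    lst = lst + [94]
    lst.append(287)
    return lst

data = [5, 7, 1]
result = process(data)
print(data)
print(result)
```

Key concept: rebinding parameter vs mutation.
Step by step:
`data = [5, 7, 1]` → data = [5, 7, 1]
`result = process(data)` → result = [5, 7, 1, 94, 287]
`print(data)` → prints [5, 7, 1]
`print(result)` → prints [5, 7, 1, 94, 287]

Answer:
[5, 7, 1]
[5, 7, 1, 94, 287]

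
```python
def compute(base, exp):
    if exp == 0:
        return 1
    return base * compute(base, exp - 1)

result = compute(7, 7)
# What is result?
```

compute(7, 7) = 7 * 7 * 7 * 7 * 7 * 7 * 7 = 823543

Answer: 823543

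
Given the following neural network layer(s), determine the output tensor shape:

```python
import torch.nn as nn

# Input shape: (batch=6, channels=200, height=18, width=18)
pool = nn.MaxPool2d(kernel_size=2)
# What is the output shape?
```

Input: (6, 200, 18, 18) -> Output: (6, 200, 9, 9)

Answer: (6, 200, 9, 9)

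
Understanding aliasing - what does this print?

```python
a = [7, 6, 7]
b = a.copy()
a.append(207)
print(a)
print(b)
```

Key concept: list.copy() creates independent copy.
Step by step:
`a = [7, 6, 7]` → a = [7, 6, 7]
`b = a.copy()` → b = [7, 6, 7]
`a.append(207)` → a = [7, 6, 7, 207]
`print(a)` → prints [7, 6, 7, 207]
`print(b)` → prints [7, 6, 7]

Answer:
[7, 6, 7, 207]
[7, 6, 7]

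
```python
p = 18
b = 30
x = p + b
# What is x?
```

Trace:
`p = 18` → p = 18
`b = 30` → b = 30
`x = p + b` → x = 48
So x = 48

Answer: 48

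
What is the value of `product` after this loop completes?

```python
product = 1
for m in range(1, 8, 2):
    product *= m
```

Product of 1, 3, 5, ... up to 7
`product` takes the values: 1 → 3 → 15 → 105

Answer: 105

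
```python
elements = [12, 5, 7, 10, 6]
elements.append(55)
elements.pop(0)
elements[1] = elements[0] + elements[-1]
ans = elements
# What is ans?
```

Trace:
`elements = [12, 5, 7, 10, 6]` → elements = [12, 5, 7, 10, 6]
`elements.append(55)` → elements = [12, 5, 7, 10, 6, 55]
`elements.pop(0)` → elements = [5, 7, 10, 6, 55]
`elements[1] = elements[0] + elements[-1]` → elements = [5, 60, 10, 6, 55]
`ans = elements` → ans = [5, 60, 10, 6, 55]
So ans = [5, 60, 10, 6, 55]

Answer: [5, 60, 10, 6, 55]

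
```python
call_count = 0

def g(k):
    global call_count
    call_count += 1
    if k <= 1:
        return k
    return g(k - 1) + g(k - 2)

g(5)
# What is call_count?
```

Calls(k) = 1 + Calls(k-1) + Calls(k-2); Calls(0)=Calls(1)=1. For k=5 this gives 15.

Answer: 15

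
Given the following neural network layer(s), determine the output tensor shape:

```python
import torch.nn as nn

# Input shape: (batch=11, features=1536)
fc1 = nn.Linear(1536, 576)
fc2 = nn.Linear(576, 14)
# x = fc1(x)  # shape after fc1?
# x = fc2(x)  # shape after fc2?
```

Input: (11, 1536) -> after fc1: (11, 576) -> Output: (11, 14)

Answer: (11, 14)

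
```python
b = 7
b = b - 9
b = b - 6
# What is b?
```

Trace:
`b = 7` → b = 7
`b = b - 9` → b = -2
`b = b - 6` → b = -8
So b = -8

Answer: -8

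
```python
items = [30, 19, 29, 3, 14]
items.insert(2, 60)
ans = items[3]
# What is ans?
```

Trace:
`items = [30, 19, 29, 3, 14]` → items = [30, 19, 29, 3, 14]
`items.insert(2, 60)` → items = [30, 19, 60, 29, 3, 14]
`ans = items[3]` → ans = 29
So ans = 29

Answer: 29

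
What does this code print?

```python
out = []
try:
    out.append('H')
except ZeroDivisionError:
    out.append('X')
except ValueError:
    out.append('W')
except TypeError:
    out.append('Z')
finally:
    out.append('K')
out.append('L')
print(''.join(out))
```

Execution trace: 'H' (try body, no exception) → 'K' (finally) → 'L' (after the try/except). Output: HKL

Answer: HKL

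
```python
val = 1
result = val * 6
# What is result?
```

Trace:
`val = 1` → val = 1
`result = val * 6` → result = 6
So result = 6

Answer: 6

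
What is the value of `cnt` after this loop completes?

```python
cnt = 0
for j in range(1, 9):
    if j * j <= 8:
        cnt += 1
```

Count numbers where j² ≤ 8
`cnt` takes the values: 0 → 1 → 2

Answer: 2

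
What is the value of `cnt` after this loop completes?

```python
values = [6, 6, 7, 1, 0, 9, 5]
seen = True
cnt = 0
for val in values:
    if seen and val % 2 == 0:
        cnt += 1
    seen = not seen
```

Count even values at even positions
`cnt` takes the values: 0 → 1 → 2

Answer: 2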